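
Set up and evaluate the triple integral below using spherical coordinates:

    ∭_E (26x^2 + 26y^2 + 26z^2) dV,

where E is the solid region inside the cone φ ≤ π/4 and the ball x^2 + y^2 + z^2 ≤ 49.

In spherical coordinates, x = ρ sin(φ) cos(θ), y = ρ sin(φ) sin(θ), z = ρ cos(φ), and dV = ρ^2 sin(φ) dρ dφ dθ.

The integrand becomes 26ρ^2, so

    ∭_E (26x^2 + 26y^2 + 26z^2) dV = ∫_{0}^{2π} ∫_{0}^{π/4} ∫_{0}^{7} (26ρ^2) · ρ^2 sin(φ) dρ dφ dθ.

Inner (ρ): 436982sin(φ)/5.
Middle (φ): 436982/5 - 218491sqrt(2)/5.
Outer (θ): 436982π (2 - sqrt(2))/5.

Therefore the triple integral equals 436982π (2 - sqrt(2))/5.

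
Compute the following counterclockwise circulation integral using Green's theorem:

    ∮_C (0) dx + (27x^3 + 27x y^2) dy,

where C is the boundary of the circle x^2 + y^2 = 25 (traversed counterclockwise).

Green's theorem converts the closed line integral into a double integral over the enclosed region D:

    ∮_C P dx + Q dy = ∬_D (∂Q/∂x - ∂P/∂y) dA.

Here P = 0, Q = 27x^3 + 27x y^2, so

    ∂Q/∂x = 81x^2 + 27y^2,    ∂P/∂y = 0,
    ∂Q/∂x - ∂P/∂y = 81x^2 + 27y^2.

D is the region x^2 + y^2 ≤ 25. Evaluating the double integral:

In polar coordinates (x = r cos θ, y = r sin θ, dA = r dr dθ) the integrand becomes 27r^2(cos(2θ) + 2), so

    ∬_D (81x^2 + 27y^2) dA = ∫_0^{2π} ∫_0^{5} (27r^2(cos(2θ) + 2)) · r dr dθ.

Inner (r from 0 to 5): 16875cos(2θ)/4 + 16875/2.
Outer (θ from 0 to 2π): 16875π.

Therefore ∮_C P dx + Q dy = 16875π.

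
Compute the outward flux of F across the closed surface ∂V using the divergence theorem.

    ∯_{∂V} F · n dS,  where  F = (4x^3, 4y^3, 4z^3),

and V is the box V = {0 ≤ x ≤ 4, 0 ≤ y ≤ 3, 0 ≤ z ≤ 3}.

By the divergence theorem,

    ∯_{∂V} F · n dS = ∭_V (∇ · F) dV.

Compute the divergence:
    ∇ · F = ∂F_x/∂x + ∂F_y/∂y + ∂F_z/∂z = 12x^2 + 12y^2 + 12z^2.

V is a rectangular box, so dV = dx dy dz with 0 ≤ x ≤ 4, 0 ≤ y ≤ 3, 0 ≤ z ≤ 3.

Integrate (12x^2 + 12y^2 + 12z^2) over V as an iterated integral:

    ∭_V (∇·F) dV = ∫_0^{4} ∫_0^{3} ∫_0^{3} (12x^2 + 12y^2 + 12z^2) dz dy dx.

Inner (z from 0 to 3): 36x^2 + 36y^2 + 108.
Middle (y from 0 to 3): 108x^2 + 648.
Outer (x from 0 to 4): 4896.

Therefore ∯_{∂V} F · n dS = 4896.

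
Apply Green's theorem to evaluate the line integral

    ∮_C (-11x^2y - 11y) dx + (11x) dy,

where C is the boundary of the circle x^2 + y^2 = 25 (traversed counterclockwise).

Green's theorem converts the closed line integral into a double integral over the enclosed region D:

    ∮_C P dx + Q dy = ∬_D (∂Q/∂x - ∂P/∂y) dA.

Here P = -11x^2y - 11y, Q = 11x, so

    ∂Q/∂x = 11,    ∂P/∂y = -11x^2 - 11,
    ∂Q/∂x - ∂P/∂y = 11x^2 + 22.

D is the region x^2 + y^2 ≤ 25. Evaluating the double integral:

In polar coordinates (x = r cos θ, y = r sin θ, dA = r dr dθ) the integrand becomes 11r^2cos(θ)^2 + 22, so

    ∬_D (11x^2 + 22) dA = ∫_0^{2π} ∫_0^{5} (11r^2cos(θ)^2 + 22) · r dr dθ.

Inner (r from 0 to 5): 6875cos(θ)^2/4 + 275.
Outer (θ from 0 to 2π): 9075π/4.

Therefore ∮_C P dx + Q dy = 9075π/4.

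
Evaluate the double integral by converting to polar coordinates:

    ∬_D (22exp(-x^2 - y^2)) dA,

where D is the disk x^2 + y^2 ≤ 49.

The region D is 0 ≤ r ≤ 7, 0 ≤ θ ≤ 2π in polar coordinates, where x = r cos(θ), y = r sin(θ), and dA = r dr dθ.

Under the substitution, the integrand becomes 22exp(-r^2), so

    ∬_D (22exp(-x^2 - y^2)) dA = ∫_{0}^{2π} ∫_{0}^{7} (22exp(-r^2)) · r dr dθ.

Inner integral (in r): ∫_{0}^{7} (22exp(-r^2)) · r dr = 11 - 11exp(-49).

Outer integral (in θ): ∫_{0}^{2π} (11 - 11exp(-49)) dθ = -22π exp(-49) + 22π.

Therefore ∬_D (22exp(-x^2 - y^2)) dA = -22π exp(-49) + 22π.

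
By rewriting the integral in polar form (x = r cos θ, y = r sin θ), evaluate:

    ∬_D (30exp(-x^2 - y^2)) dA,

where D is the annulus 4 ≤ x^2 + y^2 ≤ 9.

The region D is 2 ≤ r ≤ 3, 0 ≤ θ ≤ 2π in polar coordinates, where x = r cos(θ), y = r sin(θ), and dA = r dr dθ.

Under the substitution, the integrand becomes 30exp(-r^2), so

    ∬_D (30exp(-x^2 - y^2)) dA = ∫_{0}^{2π} ∫_{2}^{3} (30exp(-r^2)) · r dr dθ.

Inner integral (in r): ∫_{2}^{3} (30exp(-r^2)) · r dr = -(15 - 15exp(5))exp(-9).

Outer integral (in θ): ∫_{0}^{2π} (-(15 - 15exp(5))exp(-9)) dθ = -30π (1 - exp(5))exp(-9).

Therefore ∬_D (30exp(-x^2 - y^2)) dA = -30π (1 - exp(5))exp(-9).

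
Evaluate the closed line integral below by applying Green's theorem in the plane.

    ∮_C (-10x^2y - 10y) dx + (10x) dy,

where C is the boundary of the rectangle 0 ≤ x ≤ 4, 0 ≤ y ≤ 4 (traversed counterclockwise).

Green's theorem converts the closed line integral into a double integral over the enclosed region D:

    ∮_C P dx + Q dy = ∬_D (∂Q/∂x - ∂P/∂y) dA.

Here P = -10x^2y - 10y, Q = 10x, so

    ∂Q/∂x = 10,    ∂P/∂y = -10x^2 - 10,
    ∂Q/∂x - ∂P/∂y = 10x^2 + 20.

D is the region 0 ≤ x ≤ 4, 0 ≤ y ≤ 4. Evaluating the double integral:

    ∬_D (10x^2 + 20) dA = ∫_0^{4} ∫_0^{4} (10x^2 + 20) dy dx.

Inner (y from 0 to 4): 40x^2 + 80.
Outer (x from 0 to 4): 3520/3.

Therefore ∮_C P dx + Q dy = 3520/3.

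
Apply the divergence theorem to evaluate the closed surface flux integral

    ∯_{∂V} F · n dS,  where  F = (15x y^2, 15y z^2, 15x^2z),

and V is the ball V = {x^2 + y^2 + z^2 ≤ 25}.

By the divergence theorem,

    ∯_{∂V} F · n dS = ∭_V (∇ · F) dV.

Compute the divergence:
    ∇ · F = ∂F_x/∂x + ∂F_y/∂y + ∂F_z/∂z = 15y^2 + 15z^2 + 15x^2 = 15x^2 + 15y^2 + 15z^2.

In spherical coordinates, x = ρ sin(φ) cos(θ), y = ρ sin(φ) sin(θ), z = ρ cos(φ), dV = ρ^2 sin(φ) dρ dφ dθ, with 0 ≤ ρ ≤ 5, 0 ≤ φ ≤ π, 0 ≤ θ ≤ 2π.

The integrand, after substitution and multiplying by the volume element, becomes (15ρ^2) · ρ^2 sin(φ), so

    ∭_V (∇·F) dV = ∫_0^{2π} ∫_0^{π} ∫_0^{5} (15ρ^2) · ρ^2 sin(φ) dρ dφ dθ.

Inner (ρ from 0 to 5): 9375sin(φ).
Middle (φ from 0 to π): 18750.
Outer (θ from 0 to 2π): 37500π.

Therefore ∯_{∂V} F · n dS = 37500π.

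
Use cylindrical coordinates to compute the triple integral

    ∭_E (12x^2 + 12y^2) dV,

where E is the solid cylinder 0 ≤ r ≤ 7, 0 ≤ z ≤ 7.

In cylindrical coordinates, x = r cos(θ), y = r sin(θ), z = z, and dV = r dr dθ dz.

The integrand becomes 12r^2, so

    ∭_E (12x^2 + 12y^2) dV = ∫_{0}^{2π} ∫_{0}^{7} ∫_{0}^{7} (12r^2) · r dz dr dθ.

Inner (z): 84r^3.
Middle (r from 0 to 7): 50421.
Outer (θ): 100842π.

Therefore the triple integral equals 100842π.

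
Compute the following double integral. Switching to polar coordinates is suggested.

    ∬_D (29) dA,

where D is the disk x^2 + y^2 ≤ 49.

The region D is 0 ≤ r ≤ 7, 0 ≤ θ ≤ 2π in polar coordinates, where x = r cos(θ), y = r sin(θ), and dA = r dr dθ.

Under the substitution, the integrand becomes 29, so

    ∬_D (29) dA = ∫_{0}^{2π} ∫_{0}^{7} (29) · r dr dθ.

Inner integral (in r): ∫_{0}^{7} (29) · r dr = 1421/2.

Outer integral (in θ): ∫_{0}^{2π} (1421/2) dθ = 1421π.

Therefore ∬_D (29) dA = 1421π.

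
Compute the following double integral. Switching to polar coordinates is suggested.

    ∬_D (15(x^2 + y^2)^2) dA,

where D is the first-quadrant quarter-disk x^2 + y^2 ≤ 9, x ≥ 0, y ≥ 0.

The region D is 0 ≤ r ≤ 3, 0 ≤ θ ≤ π/2 in polar coordinates, where x = r cos(θ), y = r sin(θ), and dA = r dr dθ.

Under the substitution, the integrand becomes 15r^4, so

    ∬_D (15(x^2 + y^2)^2) dA = ∫_{0}^{π/2} ∫_{0}^{3} (15r^4) · r dr dθ.

Inner integral (in r): ∫_{0}^{3} (15r^4) · r dr = 3645/2.

Outer integral (in θ): ∫_{0}^{π/2} (3645/2) dθ = 3645π/4.

Therefore ∬_D (15(x^2 + y^2)^2) dA = 3645π/4.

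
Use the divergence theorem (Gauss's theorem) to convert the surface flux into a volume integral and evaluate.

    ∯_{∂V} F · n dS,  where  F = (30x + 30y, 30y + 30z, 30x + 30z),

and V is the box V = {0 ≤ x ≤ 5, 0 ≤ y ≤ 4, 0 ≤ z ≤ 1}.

By the divergence theorem,

    ∯_{∂V} F · n dS = ∭_V (∇ · F) dV.

Compute the divergence:
    ∇ · F = ∂F_x/∂x + ∂F_y/∂y + ∂F_z/∂z = 30 + 30 + 30 = 90.

V is a rectangular box, so dV = dx dy dz with 0 ≤ x ≤ 5, 0 ≤ y ≤ 4, 0 ≤ z ≤ 1.

Integrate (90) over V as an iterated integral:

    ∭_V (∇·F) dV = ∫_0^{5} ∫_0^{4} ∫_0^{1} (90) dz dy dx.

Inner (z from 0 to 1): 90.
Middle (y from 0 to 4): 360.
Outer (x from 0 to 5): 1800.

Therefore ∯_{∂V} F · n dS = 1800.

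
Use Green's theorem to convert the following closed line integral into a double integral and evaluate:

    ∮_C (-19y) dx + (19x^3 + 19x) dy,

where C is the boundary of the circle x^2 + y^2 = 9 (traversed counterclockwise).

Green's theorem converts the closed line integral into a double integral over the enclosed region D:

    ∮_C P dx + Q dy = ∬_D (∂Q/∂x - ∂P/∂y) dA.

Here P = -19y, Q = 19x^3 + 19x, so

    ∂Q/∂x = 57x^2 + 19,    ∂P/∂y = -19,
    ∂Q/∂x - ∂P/∂y = 57x^2 + 38.

D is the region x^2 + y^2 ≤ 9. Evaluating the double integral:

In polar coordinates (x = r cos θ, y = r sin θ, dA = r dr dθ) the integrand becomes 57r^2cos(θ)^2 + 38, so

    ∬_D (57x^2 + 38) dA = ∫_0^{2π} ∫_0^{3} (57r^2cos(θ)^2 + 38) · r dr dθ.

Inner (r from 0 to 3): 4617cos(θ)^2/4 + 171.
Outer (θ from 0 to 2π): 5985π/4.

Therefore ∮_C P dx + Q dy = 5985π/4.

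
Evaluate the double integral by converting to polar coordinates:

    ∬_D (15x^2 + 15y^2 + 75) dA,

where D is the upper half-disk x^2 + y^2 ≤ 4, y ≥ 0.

The region D is 0 ≤ r ≤ 2, 0 ≤ θ ≤ π in polar coordinates, where x = r cos(θ), y = r sin(θ), and dA = r dr dθ.

Under the substitution, the integrand becomes 15r^2 + 75, so

    ∬_D (15x^2 + 15y^2 + 75) dA = ∫_{0}^{π} ∫_{0}^{2} (15r^2 + 75) · r dr dθ.

Inner integral (in r): ∫_{0}^{2} (15r^2 + 75) · r dr = 210.

Outer integral (in θ): ∫_{0}^{π} (210) dθ = 210π.

Therefore ∬_D (15x^2 + 15y^2 + 75) dA = 210π.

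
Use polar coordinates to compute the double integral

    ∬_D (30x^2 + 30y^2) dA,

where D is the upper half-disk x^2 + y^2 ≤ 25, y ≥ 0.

The region D is 0 ≤ r ≤ 5, 0 ≤ θ ≤ π in polar coordinates, where x = r cos(θ), y = r sin(θ), and dA = r dr dθ.

Under the substitution, the integrand becomes 30r^2, so

    ∬_D (30x^2 + 30y^2) dA = ∫_{0}^{π} ∫_{0}^{5} (30r^2) · r dr dθ.

Inner integral (in r): ∫_{0}^{5} (30r^2) · r dr = 9375/2.

Outer integral (in θ): ∫_{0}^{π} (9375/2) dθ = 9375π/2.

Therefore ∬_D (30x^2 + 30y^2) dA = 9375π/2.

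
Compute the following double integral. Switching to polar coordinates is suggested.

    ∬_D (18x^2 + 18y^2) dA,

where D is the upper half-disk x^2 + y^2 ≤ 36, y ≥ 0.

The region D is 0 ≤ r ≤ 6, 0 ≤ θ ≤ π in polar coordinates, where x = r cos(θ), y = r sin(θ), and dA = r dr dθ.

Under the substitution, the integrand becomes 18r^2, so

    ∬_D (18x^2 + 18y^2) dA = ∫_{0}^{π} ∫_{0}^{6} (18r^2) · r dr dθ.

Inner integral (in r): ∫_{0}^{6} (18r^2) · r dr = 5832.

Outer integral (in θ): ∫_{0}^{π} (5832) dθ = 5832π.

Therefore ∬_D (18x^2 + 18y^2) dA = 5832π.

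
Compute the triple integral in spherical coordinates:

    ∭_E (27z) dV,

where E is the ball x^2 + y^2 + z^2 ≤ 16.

In spherical coordinates, x = ρ sin(φ) cos(θ), y = ρ sin(φ) sin(θ), z = ρ cos(φ), and dV = ρ^2 sin(φ) dρ dφ dθ.

The integrand becomes 27ρ cos(φ), so

    ∭_E (27z) dV = ∫_{0}^{2π} ∫_{0}^{π} ∫_{0}^{4} (27ρ cos(φ)) · ρ^2 sin(φ) dρ dφ dθ.

Inner (ρ): 864sin(2φ).
Middle (φ): 0.
Outer (θ): 0.

Therefore the triple integral equals 0.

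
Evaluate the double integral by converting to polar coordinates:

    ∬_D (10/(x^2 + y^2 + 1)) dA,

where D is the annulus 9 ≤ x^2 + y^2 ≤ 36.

The region D is 3 ≤ r ≤ 6, 0 ≤ θ ≤ 2π in polar coordinates, where x = r cos(θ), y = r sin(θ), and dA = r dr dθ.

Under the substitution, the integrand becomes 10/(r^2 + 1), so

    ∬_D (10/(x^2 + y^2 + 1)) dA = ∫_{0}^{2π} ∫_{3}^{6} (10/(r^2 + 1)) · r dr dθ.

Inner integral (in r): ∫_{3}^{6} (10/(r^2 + 1)) · r dr = log(69343957/100000).

Outer integral (in θ): ∫_{0}^{2π} (log(69343957/100000)) dθ = log((69343957/100000)^(2π)).

Therefore ∬_D (10/(x^2 + y^2 + 1)) dA = log((69343957/100000)^(2π)).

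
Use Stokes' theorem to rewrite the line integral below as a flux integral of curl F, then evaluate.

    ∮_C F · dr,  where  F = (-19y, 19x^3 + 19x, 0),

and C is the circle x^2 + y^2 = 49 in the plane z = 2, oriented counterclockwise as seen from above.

Let S be the flat disk x^2 + y^2 ≤ 49 in the plane z = 2, with upward unit normal n̂ = ẑ. By Stokes' theorem,

    ∮_C F · dr = ∬_S (∇ × F) · n̂ dS = ∬_D (curl F)_z dA,

where D is the disk x^2 + y^2 ≤ 49.

Compute the curl of F = (-19y, 19x^3 + 19x, 0):
    (∇ × F)_x = ∂F_z/∂y - ∂F_y/∂z = 0,
    (∇ × F)_y = ∂F_x/∂z - ∂F_z/∂x = 0,
    (∇ × F)_z = ∂F_y/∂x - ∂F_x/∂y = 57x^2 + 38.

On z = 2, (curl F)_z = 57x^2 + 38.

Convert to polar (x = r cos θ, y = r sin θ, dA = r dr dθ); the integrand becomes 57r^2cos(θ)^2 + 38, so

    ∬_D (curl F)_z dA = ∫_0^{2π} ∫_0^{7} (57r^2cos(θ)^2 + 38) · r dr dθ.

Inner (r from 0 to 7): 136857cos(θ)^2/4 + 931.
Outer (θ from 0 to 2π): 144305π/4.

Therefore ∮_C F · dr = 144305π/4.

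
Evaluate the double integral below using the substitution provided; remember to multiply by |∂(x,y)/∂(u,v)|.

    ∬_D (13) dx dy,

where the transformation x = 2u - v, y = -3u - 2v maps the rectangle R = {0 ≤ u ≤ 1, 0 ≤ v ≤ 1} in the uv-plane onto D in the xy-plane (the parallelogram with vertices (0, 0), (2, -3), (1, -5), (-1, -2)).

Compute the Jacobian determinant of (x, y) with respect to (u, v):

    ∂(x,y)/∂(u,v) = | 2  -1 | = (2)(-2) - (-1)(-3) = -7.
                   | -3  -2 |

Its absolute value is |J| = 7 (the area scaling factor).

Substituting x = 2u - v, y = -3u - 2v into the integrand,

    13 → 13,

so the integral becomes

    ∬_R (13) · |J| du dv = ∫_0^1 ∫_0^1 (91) dv du.

Inner (v): 91.
Outer (u): 91.

Therefore ∬_D (13) dx dy = 91.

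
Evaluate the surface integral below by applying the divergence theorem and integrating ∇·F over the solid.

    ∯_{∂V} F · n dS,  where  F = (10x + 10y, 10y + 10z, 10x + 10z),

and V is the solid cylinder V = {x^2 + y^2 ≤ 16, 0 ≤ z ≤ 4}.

By the divergence theorem,

    ∯_{∂V} F · n dS = ∭_V (∇ · F) dV.

Compute the divergence:
    ∇ · F = ∂F_x/∂x + ∂F_y/∂y + ∂F_z/∂z = 10 + 10 + 10 = 30.

In cylindrical coordinates, x = r cos(θ), y = r sin(θ), z = z, dV = r dr dθ dz, with 0 ≤ r ≤ 4, 0 ≤ θ ≤ 2π, 0 ≤ z ≤ 4.

The integrand, after substitution and multiplying by the volume element, becomes (30) · r, so

    ∭_V (∇·F) dV = ∫_0^{2π} ∫_0^{4} ∫_0^{4} (30) · r dz dr dθ.

Inner (z from 0 to 4): 120r.
Middle (r from 0 to 4): 960.
Outer (θ from 0 to 2π): 1920π.

Therefore ∯_{∂V} F · n dS = 1920π.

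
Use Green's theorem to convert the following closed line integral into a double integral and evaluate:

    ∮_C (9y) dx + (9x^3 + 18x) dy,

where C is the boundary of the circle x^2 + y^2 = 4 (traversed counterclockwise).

Green's theorem converts the closed line integral into a double integral over the enclosed region D:

    ∮_C P dx + Q dy = ∬_D (∂Q/∂x - ∂P/∂y) dA.

Here P = 9y, Q = 9x^3 + 18x, so

    ∂Q/∂x = 27x^2 + 18,    ∂P/∂y = 9,
    ∂Q/∂x - ∂P/∂y = 27x^2 + 9.

D is the region x^2 + y^2 ≤ 4. Evaluating the double integral:

In polar coordinates (x = r cos θ, y = r sin θ, dA = r dr dθ) the integrand becomes 27r^2cos(θ)^2 + 9, so

    ∬_D (27x^2 + 9) dA = ∫_0^{2π} ∫_0^{2} (27r^2cos(θ)^2 + 9) · r dr dθ.

Inner (r from 0 to 2): 108cos(θ)^2 + 18.
Outer (θ from 0 to 2π): 144π.

Therefore ∮_C P dx + Q dy = 144π.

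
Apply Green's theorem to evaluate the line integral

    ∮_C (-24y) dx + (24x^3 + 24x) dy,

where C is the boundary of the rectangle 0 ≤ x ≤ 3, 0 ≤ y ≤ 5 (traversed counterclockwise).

Green's theorem converts the closed line integral into a double integral over the enclosed region D:

    ∮_C P dx + Q dy = ∬_D (∂Q/∂x - ∂P/∂y) dA.

Here P = -24y, Q = 24x^3 + 24x, so

    ∂Q/∂x = 72x^2 + 24,    ∂P/∂y = -24,
    ∂Q/∂x - ∂P/∂y = 72x^2 + 48.

D is the region 0 ≤ x ≤ 3, 0 ≤ y ≤ 5. Evaluating the double integral:

    ∬_D (72x^2 + 48) dA = ∫_0^{3} ∫_0^{5} (72x^2 + 48) dy dx.

Inner (y from 0 to 5): 360x^2 + 240.
Outer (x from 0 to 3): 3960.

Therefore ∮_C P dx + Q dy = 3960.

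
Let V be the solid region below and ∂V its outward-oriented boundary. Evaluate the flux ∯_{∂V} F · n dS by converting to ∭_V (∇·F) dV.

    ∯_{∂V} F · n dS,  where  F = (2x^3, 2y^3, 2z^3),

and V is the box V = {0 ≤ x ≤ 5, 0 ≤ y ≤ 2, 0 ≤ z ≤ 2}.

By the divergence theorem,

    ∯_{∂V} F · n dS = ∭_V (∇ · F) dV.

Compute the divergence:
    ∇ · F = ∂F_x/∂x + ∂F_y/∂y + ∂F_z/∂z = 6x^2 + 6y^2 + 6z^2.

V is a rectangular box, so dV = dx dy dz with 0 ≤ x ≤ 5, 0 ≤ y ≤ 2, 0 ≤ z ≤ 2.

Integrate (6x^2 + 6y^2 + 6z^2) over V as an iterated integral:

    ∭_V (∇·F) dV = ∫_0^{5} ∫_0^{2} ∫_0^{2} (6x^2 + 6y^2 + 6z^2) dz dy dx.

Inner (z from 0 to 2): 12x^2 + 12y^2 + 16.
Middle (y from 0 to 2): 24x^2 + 64.
Outer (x from 0 to 5): 1320.

Therefore ∯_{∂V} F · n dS = 1320.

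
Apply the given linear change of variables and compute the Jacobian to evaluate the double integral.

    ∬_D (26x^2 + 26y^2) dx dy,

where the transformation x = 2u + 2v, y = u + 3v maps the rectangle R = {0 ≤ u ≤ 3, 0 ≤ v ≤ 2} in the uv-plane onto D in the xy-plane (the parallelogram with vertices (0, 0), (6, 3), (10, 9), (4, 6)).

Compute the Jacobian determinant of (x, y) with respect to (u, v):

    ∂(x,y)/∂(u,v) = | 2  2 | = (2)(3) - (2)(1) = 4.
                   | 1  3 |

Its absolute value is |J| = 4 (the area scaling factor).

Substituting x = 2u + 2v, y = u + 3v into the integrand,

    26x^2 + 26y^2 → 130u^2 + 364u v + 338v^2,

so the integral becomes

    ∬_R (130u^2 + 364u v + 338v^2) · |J| du dv = ∫_0^3 ∫_0^2 (520u^2 + 1456u v + 1352v^2) dv du.

Inner (v): 1040u^2 + 2912u + 10816/3.
Outer (u): 33280.

Therefore ∬_D (26x^2 + 26y^2) dx dy = 33280.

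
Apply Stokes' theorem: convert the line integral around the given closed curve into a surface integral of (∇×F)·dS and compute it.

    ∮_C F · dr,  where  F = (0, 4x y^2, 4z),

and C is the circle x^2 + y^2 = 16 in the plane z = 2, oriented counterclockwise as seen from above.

Let S be the flat disk x^2 + y^2 ≤ 16 in the plane z = 2, with upward unit normal n̂ = ẑ. By Stokes' theorem,

    ∮_C F · dr = ∬_S (∇ × F) · n̂ dS = ∬_D (curl F)_z dA,

where D is the disk x^2 + y^2 ≤ 16.

Compute the curl of F = (0, 4x y^2, 4z):
    (∇ × F)_x = ∂F_z/∂y - ∂F_y/∂z = 0,
    (∇ × F)_y = ∂F_x/∂z - ∂F_z/∂x = 0,
    (∇ × F)_z = ∂F_y/∂x - ∂F_x/∂y = 4y^2.

On z = 2, (curl F)_z = 4y^2.

Convert to polar (x = r cos θ, y = r sin θ, dA = r dr dθ); the integrand becomes 4r^2sin(θ)^2, so

    ∬_D (curl F)_z dA = ∫_0^{2π} ∫_0^{4} (4r^2sin(θ)^2) · r dr dθ.

Inner (r from 0 to 4): 256sin(θ)^2.
Outer (θ from 0 to 2π): 256π.

Therefore ∮_C F · dr = 256π.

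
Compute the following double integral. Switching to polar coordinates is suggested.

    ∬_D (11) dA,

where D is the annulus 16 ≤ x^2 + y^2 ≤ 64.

The region D is 4 ≤ r ≤ 8, 0 ≤ θ ≤ 2π in polar coordinates, where x = r cos(θ), y = r sin(θ), and dA = r dr dθ.

Under the substitution, the integrand becomes 11, so

    ∬_D (11) dA = ∫_{0}^{2π} ∫_{4}^{8} (11) · r dr dθ.

Inner integral (in r): ∫_{4}^{8} (11) · r dr = 264.

Outer integral (in θ): ∫_{0}^{2π} (264) dθ = 528π.

Therefore ∬_D (11) dA = 528π.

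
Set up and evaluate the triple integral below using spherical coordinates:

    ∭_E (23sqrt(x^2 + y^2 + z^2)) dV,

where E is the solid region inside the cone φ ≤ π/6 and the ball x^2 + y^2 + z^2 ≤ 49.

In spherical coordinates, x = ρ sin(φ) cos(θ), y = ρ sin(φ) sin(θ), z = ρ cos(φ), and dV = ρ^2 sin(φ) dρ dφ dθ.

The integrand becomes 23ρ, so

    ∭_E (23sqrt(x^2 + y^2 + z^2)) dV = ∫_{0}^{2π} ∫_{0}^{π/6} ∫_{0}^{7} (23ρ) · ρ^2 sin(φ) dρ dφ dθ.

Inner (ρ): 55223sin(φ)/4.
Middle (φ): 55223/4 - 55223sqrt(3)/8.
Outer (θ): 55223π (2 - sqrt(3))/4.

Therefore the triple integral equals 55223π (2 - sqrt(3))/4.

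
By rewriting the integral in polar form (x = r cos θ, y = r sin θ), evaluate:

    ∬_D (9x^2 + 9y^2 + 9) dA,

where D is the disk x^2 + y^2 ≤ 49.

The region D is 0 ≤ r ≤ 7, 0 ≤ θ ≤ 2π in polar coordinates, where x = r cos(θ), y = r sin(θ), and dA = r dr dθ.

Under the substitution, the integrand becomes 9r^2 + 9, so

    ∬_D (9x^2 + 9y^2 + 9) dA = ∫_{0}^{2π} ∫_{0}^{7} (9r^2 + 9) · r dr dθ.

Inner integral (in r): ∫_{0}^{7} (9r^2 + 9) · r dr = 22491/4.

Outer integral (in θ): ∫_{0}^{2π} (22491/4) dθ = 22491π/2.

Therefore ∬_D (9x^2 + 9y^2 + 9) dA = 22491π/2.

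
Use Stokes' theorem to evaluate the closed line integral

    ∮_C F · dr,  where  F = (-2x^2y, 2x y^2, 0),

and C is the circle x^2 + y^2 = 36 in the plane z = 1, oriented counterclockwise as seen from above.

Let S be the flat disk x^2 + y^2 ≤ 36 in the plane z = 1, with upward unit normal n̂ = ẑ. By Stokes' theorem,

    ∮_C F · dr = ∬_S (∇ × F) · n̂ dS = ∬_D (curl F)_z dA,

where D is the disk x^2 + y^2 ≤ 36.

Compute the curl of F = (-2x^2y, 2x y^2, 0):
    (∇ × F)_x = ∂F_z/∂y - ∂F_y/∂z = 0,
    (∇ × F)_y = ∂F_x/∂z - ∂F_z/∂x = 0,
    (∇ × F)_z = ∂F_y/∂x - ∂F_x/∂y = 2x^2 + 2y^2.

On z = 1, (curl F)_z = 2x^2 + 2y^2.

Convert to polar (x = r cos θ, y = r sin θ, dA = r dr dθ); the integrand becomes 2r^2, so

    ∬_D (curl F)_z dA = ∫_0^{2π} ∫_0^{6} (2r^2) · r dr dθ.

Inner (r from 0 to 6): 648.
Outer (θ from 0 to 2π): 1296π.

Therefore ∮_C F · dr = 1296π.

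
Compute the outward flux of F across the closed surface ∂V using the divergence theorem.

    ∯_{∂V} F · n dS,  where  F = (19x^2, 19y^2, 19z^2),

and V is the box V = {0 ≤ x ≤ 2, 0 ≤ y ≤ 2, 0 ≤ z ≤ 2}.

By the divergence theorem,

    ∯_{∂V} F · n dS = ∭_V (∇ · F) dV.

Compute the divergence:
    ∇ · F = ∂F_x/∂x + ∂F_y/∂y + ∂F_z/∂z = 38x + 38y + 38z.

V is a rectangular box, so dV = dx dy dz with 0 ≤ x ≤ 2, 0 ≤ y ≤ 2, 0 ≤ z ≤ 2.

Integrate (38x + 38y + 38z) over V as an iterated integral:

    ∭_V (∇·F) dV = ∫_0^{2} ∫_0^{2} ∫_0^{2} (38x + 38y + 38z) dz dy dx.

Inner (z from 0 to 2): 76x + 76y + 76.
Middle (y from 0 to 2): 152x + 304.
Outer (x from 0 to 2): 912.

Therefore ∯_{∂V} F · n dS = 912.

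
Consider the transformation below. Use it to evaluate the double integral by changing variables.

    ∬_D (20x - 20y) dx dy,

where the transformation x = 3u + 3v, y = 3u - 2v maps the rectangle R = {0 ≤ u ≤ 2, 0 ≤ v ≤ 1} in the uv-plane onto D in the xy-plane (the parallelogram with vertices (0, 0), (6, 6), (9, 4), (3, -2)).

Compute the Jacobian determinant of (x, y) with respect to (u, v):

    ∂(x,y)/∂(u,v) = | 3  3 | = (3)(-2) - (3)(3) = -15.
                   | 3  -2 |

Its absolute value is |J| = 15 (the area scaling factor).

Substituting x = 3u + 3v, y = 3u - 2v into the integrand,

    20x - 20y → 100v,

so the integral becomes

    ∬_R (100v) · |J| du dv = ∫_0^2 ∫_0^1 (1500v) dv du.

Inner (v): 750.
Outer (u): 1500.

Therefore ∬_D (20x - 20y) dx dy = 1500.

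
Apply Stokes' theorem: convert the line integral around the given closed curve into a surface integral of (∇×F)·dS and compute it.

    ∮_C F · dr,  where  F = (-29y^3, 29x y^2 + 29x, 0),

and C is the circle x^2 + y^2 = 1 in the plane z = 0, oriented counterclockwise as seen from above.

Let S be the flat disk x^2 + y^2 ≤ 1 in the plane z = 0, with upward unit normal n̂ = ẑ. By Stokes' theorem,

    ∮_C F · dr = ∬_S (∇ × F) · n̂ dS = ∬_D (curl F)_z dA,

where D is the disk x^2 + y^2 ≤ 1.

Compute the curl of F = (-29y^3, 29x y^2 + 29x, 0):
    (∇ × F)_x = ∂F_z/∂y - ∂F_y/∂z = 0,
    (∇ × F)_y = ∂F_x/∂z - ∂F_z/∂x = 0,
    (∇ × F)_z = ∂F_y/∂x - ∂F_x/∂y = 116y^2 + 29.

On z = 0, (curl F)_z = 116y^2 + 29.

Convert to polar (x = r cos θ, y = r sin θ, dA = r dr dθ); the integrand becomes 116r^2sin(θ)^2 + 29, so

    ∬_D (curl F)_z dA = ∫_0^{2π} ∫_0^{1} (116r^2sin(θ)^2 + 29) · r dr dθ.

Inner (r from 0 to 1): 29sin(θ)^2 + 29/2.
Outer (θ from 0 to 2π): 58π.

Therefore ∮_C F · dr = 58π.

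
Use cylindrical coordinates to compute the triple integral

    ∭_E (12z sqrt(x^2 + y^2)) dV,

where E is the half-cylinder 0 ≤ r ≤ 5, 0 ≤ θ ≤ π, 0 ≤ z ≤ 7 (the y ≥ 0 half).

In cylindrical coordinates, x = r cos(θ), y = r sin(θ), z = z, and dV = r dr dθ dz.

The integrand becomes 12r z, so

    ∭_E (12z sqrt(x^2 + y^2)) dV = ∫_{0}^{π} ∫_{0}^{5} ∫_{0}^{7} (12r z) · r dz dr dθ.

Inner (z): 294r^2.
Middle (r from 0 to 5): 12250.
Outer (θ): 12250π.

Therefore the triple integral equals 12250π.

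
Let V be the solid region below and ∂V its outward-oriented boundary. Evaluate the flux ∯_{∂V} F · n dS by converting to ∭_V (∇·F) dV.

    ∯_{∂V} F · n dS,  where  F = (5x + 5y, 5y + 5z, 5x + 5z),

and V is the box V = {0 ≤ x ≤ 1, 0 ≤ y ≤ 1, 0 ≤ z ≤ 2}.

By the divergence theorem,

    ∯_{∂V} F · n dS = ∭_V (∇ · F) dV.

Compute the divergence:
    ∇ · F = ∂F_x/∂x + ∂F_y/∂y + ∂F_z/∂z = 5 + 5 + 5 = 15.

V is a rectangular box, so dV = dx dy dz with 0 ≤ x ≤ 1, 0 ≤ y ≤ 1, 0 ≤ z ≤ 2.

Integrate (15) over V as an iterated integral:

    ∭_V (∇·F) dV = ∫_0^{1} ∫_0^{1} ∫_0^{2} (15) dz dy dx.

Inner (z from 0 to 2): 30.
Middle (y from 0 to 1): 30.
Outer (x from 0 to 1): 30.

Therefore ∯_{∂V} F · n dS = 30.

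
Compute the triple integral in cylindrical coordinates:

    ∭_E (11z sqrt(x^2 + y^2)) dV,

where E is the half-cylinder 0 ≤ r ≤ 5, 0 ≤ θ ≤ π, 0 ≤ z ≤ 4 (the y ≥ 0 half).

In cylindrical coordinates, x = r cos(θ), y = r sin(θ), z = z, and dV = r dr dθ dz.

The integrand becomes 11r z, so

    ∭_E (11z sqrt(x^2 + y^2)) dV = ∫_{0}^{π} ∫_{0}^{5} ∫_{0}^{4} (11r z) · r dz dr dθ.

Inner (z): 88r^2.
Middle (r from 0 to 5): 11000/3.
Outer (θ): 11000π/3.

Therefore the triple integral equals 11000π/3.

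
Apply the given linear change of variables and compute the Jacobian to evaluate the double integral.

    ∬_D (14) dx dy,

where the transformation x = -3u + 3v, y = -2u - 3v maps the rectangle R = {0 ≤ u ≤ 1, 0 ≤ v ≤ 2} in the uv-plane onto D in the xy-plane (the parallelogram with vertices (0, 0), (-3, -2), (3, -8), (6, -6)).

Compute the Jacobian determinant of (x, y) with respect to (u, v):

    ∂(x,y)/∂(u,v) = | -3  3 | = (-3)(-3) - (3)(-2) = 15.
                   | -2  -3 |

Its absolute value is |J| = 15 (the area scaling factor).

Substituting x = -3u + 3v, y = -2u - 3v into the integrand,

    14 → 14,

so the integral becomes

    ∬_R (14) · |J| du dv = ∫_0^1 ∫_0^2 (210) dv du.

Inner (v): 420.
Outer (u): 420.

Therefore ∬_D (14) dx dy = 420.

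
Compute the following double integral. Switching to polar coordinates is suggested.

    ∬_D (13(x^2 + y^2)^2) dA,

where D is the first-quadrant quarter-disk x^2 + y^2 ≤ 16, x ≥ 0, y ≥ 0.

The region D is 0 ≤ r ≤ 4, 0 ≤ θ ≤ π/2 in polar coordinates, where x = r cos(θ), y = r sin(θ), and dA = r dr dθ.

Under the substitution, the integrand becomes 13r^4, so

    ∬_D (13(x^2 + y^2)^2) dA = ∫_{0}^{π/2} ∫_{0}^{4} (13r^4) · r dr dθ.

Inner integral (in r): ∫_{0}^{4} (13r^4) · r dr = 26624/3.

Outer integral (in θ): ∫_{0}^{π/2} (26624/3) dθ = 13312π/3.

Therefore ∬_D (13(x^2 + y^2)^2) dA = 13312π/3.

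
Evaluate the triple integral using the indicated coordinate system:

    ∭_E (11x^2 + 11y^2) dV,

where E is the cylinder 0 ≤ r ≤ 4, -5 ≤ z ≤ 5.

In cylindrical coordinates, x = r cos(θ), y = r sin(θ), z = z, and dV = r dr dθ dz.

The integrand becomes 11r^2, so

    ∭_E (11x^2 + 11y^2) dV = ∫_{0}^{2π} ∫_{0}^{4} ∫_{-5}^{5} (11r^2) · r dz dr dθ.

Inner (z): 110r^3.
Middle (r from 0 to 4): 7040.
Outer (θ): 14080π.

Therefore the triple integral equals 14080π.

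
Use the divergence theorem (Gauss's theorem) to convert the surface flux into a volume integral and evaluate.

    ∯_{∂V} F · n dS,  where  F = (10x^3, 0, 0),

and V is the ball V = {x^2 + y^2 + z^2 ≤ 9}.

By the divergence theorem,

    ∯_{∂V} F · n dS = ∭_V (∇ · F) dV.

Compute the divergence:
    ∇ · F = ∂F_x/∂x + ∂F_y/∂y + ∂F_z/∂z = 30x^2 + 0 + 0 = 30x^2.

In spherical coordinates, x = ρ sin(φ) cos(θ), y = ρ sin(φ) sin(θ), z = ρ cos(φ), dV = ρ^2 sin(φ) dρ dφ dθ, with 0 ≤ ρ ≤ 3, 0 ≤ φ ≤ π, 0 ≤ θ ≤ 2π.

The integrand, after substitution and multiplying by the volume element, becomes (30ρ^2sin(φ)^2cos(θ)^2) · ρ^2 sin(φ), so

    ∭_V (∇·F) dV = ∫_0^{2π} ∫_0^{π} ∫_0^{3} (30ρ^2sin(φ)^2cos(θ)^2) · ρ^2 sin(φ) dρ dφ dθ.

Inner (ρ from 0 to 3): 1458sin(φ)^3cos(θ)^2.
Middle (φ from 0 to π): 1944cos(θ)^2.
Outer (θ from 0 to 2π): 1944π.

Therefore ∯_{∂V} F · n dS = 1944π.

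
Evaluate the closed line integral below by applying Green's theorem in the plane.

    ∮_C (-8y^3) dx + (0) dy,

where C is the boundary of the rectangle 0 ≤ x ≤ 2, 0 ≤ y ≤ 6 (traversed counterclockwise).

Green's theorem converts the closed line integral into a double integral over the enclosed region D:

    ∮_C P dx + Q dy = ∬_D (∂Q/∂x - ∂P/∂y) dA.

Here P = -8y^3, Q = 0, so

    ∂Q/∂x = 0,    ∂P/∂y = -24y^2,
    ∂Q/∂x - ∂P/∂y = 24y^2.

D is the region 0 ≤ x ≤ 2, 0 ≤ y ≤ 6. Evaluating the double integral:

    ∬_D (24y^2) dA = ∫_0^{2} ∫_0^{6} (24y^2) dy dx.

Inner (y from 0 to 6): 1728.
Outer (x from 0 to 2): 3456.

Therefore ∮_C P dx + Q dy = 3456.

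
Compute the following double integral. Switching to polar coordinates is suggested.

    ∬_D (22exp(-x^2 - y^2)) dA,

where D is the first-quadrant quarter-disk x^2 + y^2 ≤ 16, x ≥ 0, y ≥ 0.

The region D is 0 ≤ r ≤ 4, 0 ≤ θ ≤ π/2 in polar coordinates, where x = r cos(θ), y = r sin(θ), and dA = r dr dθ.

Under the substitution, the integrand becomes 22exp(-r^2), so

    ∬_D (22exp(-x^2 - y^2)) dA = ∫_{0}^{π/2} ∫_{0}^{4} (22exp(-r^2)) · r dr dθ.

Inner integral (in r): ∫_{0}^{4} (22exp(-r^2)) · r dr = 11 - 11exp(-16).

Outer integral (in θ): ∫_{0}^{π/2} (11 - 11exp(-16)) dθ = -11π (1 - exp(16))exp(-16)/2.

Therefore ∬_D (22exp(-x^2 - y^2)) dA = -11π (1 - exp(16))exp(-16)/2.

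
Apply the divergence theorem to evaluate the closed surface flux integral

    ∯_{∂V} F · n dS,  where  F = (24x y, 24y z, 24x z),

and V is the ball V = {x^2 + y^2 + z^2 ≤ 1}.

By the divergence theorem,

    ∯_{∂V} F · n dS = ∭_V (∇ · F) dV.

Compute the divergence:
    ∇ · F = ∂F_x/∂x + ∂F_y/∂y + ∂F_z/∂z = 24y + 24z + 24x = 24x + 24y + 24z.

In spherical coordinates, x = ρ sin(φ) cos(θ), y = ρ sin(φ) sin(θ), z = ρ cos(φ), dV = ρ^2 sin(φ) dρ dφ dθ, with 0 ≤ ρ ≤ 1, 0 ≤ φ ≤ π, 0 ≤ θ ≤ 2π.

The integrand, after substitution and multiplying by the volume element, becomes (24ρ (sqrt(2)sin(φ)sin(θ + π/4) + cos(φ))) · ρ^2 sin(φ), so

    ∭_V (∇·F) dV = ∫_0^{2π} ∫_0^{π} ∫_0^{1} (24ρ (sqrt(2)sin(φ)sin(θ + π/4) + cos(φ))) · ρ^2 sin(φ) dρ dφ dθ.

Inner (ρ from 0 to 1): 6(sqrt(2)sin(φ)sin(θ + π/4) + cos(φ))sin(φ).
Middle (φ from 0 to π): 3sqrt(2)π sin(θ + π/4).
Outer (θ from 0 to 2π): 0.

Therefore ∯_{∂V} F · n dS = 0.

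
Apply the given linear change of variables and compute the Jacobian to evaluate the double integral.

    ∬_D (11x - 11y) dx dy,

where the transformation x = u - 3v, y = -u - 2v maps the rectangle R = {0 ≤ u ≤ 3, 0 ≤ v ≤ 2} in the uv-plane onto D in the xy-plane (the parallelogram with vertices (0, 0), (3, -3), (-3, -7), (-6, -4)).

Compute the Jacobian determinant of (x, y) with respect to (u, v):

    ∂(x,y)/∂(u,v) = | 1  -3 | = (1)(-2) - (-3)(-1) = -5.
                   | -1  -2 |

Its absolute value is |J| = 5 (the area scaling factor).

Substituting x = u - 3v, y = -u - 2v into the integrand,

    11x - 11y → 22u - 11v,

so the integral becomes

    ∬_R (22u - 11v) · |J| du dv = ∫_0^3 ∫_0^2 (110u - 55v) dv du.

Inner (v): 220u - 110.
Outer (u): 660.

Therefore ∬_D (11x - 11y) dx dy = 660.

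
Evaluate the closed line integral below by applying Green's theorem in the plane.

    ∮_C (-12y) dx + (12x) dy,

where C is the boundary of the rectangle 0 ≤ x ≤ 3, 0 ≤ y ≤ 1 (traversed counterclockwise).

Green's theorem converts the closed line integral into a double integral over the enclosed region D:

    ∮_C P dx + Q dy = ∬_D (∂Q/∂x - ∂P/∂y) dA.

Here P = -12y, Q = 12x, so

    ∂Q/∂x = 12,    ∂P/∂y = -12,
    ∂Q/∂x - ∂P/∂y = 24.

D is the region 0 ≤ x ≤ 3, 0 ≤ y ≤ 1. Evaluating the double integral:

    ∬_D (24) dA = ∫_0^{3} ∫_0^{1} (24) dy dx.

Inner (y from 0 to 1): 24.
Outer (x from 0 to 3): 72.

Therefore ∮_C P dx + Q dy = 72.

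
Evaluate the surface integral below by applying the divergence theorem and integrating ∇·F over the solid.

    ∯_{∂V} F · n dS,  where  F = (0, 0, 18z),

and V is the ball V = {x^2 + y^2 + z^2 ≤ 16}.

By the divergence theorem,

    ∯_{∂V} F · n dS = ∭_V (∇ · F) dV.

Compute the divergence:
    ∇ · F = ∂F_x/∂x + ∂F_y/∂y + ∂F_z/∂z = 0 + 0 + 18 = 18.

In spherical coordinates, x = ρ sin(φ) cos(θ), y = ρ sin(φ) sin(θ), z = ρ cos(φ), dV = ρ^2 sin(φ) dρ dφ dθ, with 0 ≤ ρ ≤ 4, 0 ≤ φ ≤ π, 0 ≤ θ ≤ 2π.

The integrand, after substitution and multiplying by the volume element, becomes (18) · ρ^2 sin(φ), so

    ∭_V (∇·F) dV = ∫_0^{2π} ∫_0^{π} ∫_0^{4} (18) · ρ^2 sin(φ) dρ dφ dθ.

Inner (ρ from 0 to 4): 384sin(φ).
Middle (φ from 0 to π): 768.
Outer (θ from 0 to 2π): 1536π.

Therefore ∯_{∂V} F · n dS = 1536π.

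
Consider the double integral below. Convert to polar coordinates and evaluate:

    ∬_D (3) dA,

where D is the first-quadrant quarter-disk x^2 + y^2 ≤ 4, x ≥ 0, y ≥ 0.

The region D is 0 ≤ r ≤ 2, 0 ≤ θ ≤ π/2 in polar coordinates, where x = r cos(θ), y = r sin(θ), and dA = r dr dθ.

Under the substitution, the integrand becomes 3, so

    ∬_D (3) dA = ∫_{0}^{π/2} ∫_{0}^{2} (3) · r dr dθ.

Inner integral (in r): ∫_{0}^{2} (3) · r dr = 6.

Outer integral (in θ): ∫_{0}^{π/2} (6) dθ = 3π.

Therefore ∬_D (3) dA = 3π.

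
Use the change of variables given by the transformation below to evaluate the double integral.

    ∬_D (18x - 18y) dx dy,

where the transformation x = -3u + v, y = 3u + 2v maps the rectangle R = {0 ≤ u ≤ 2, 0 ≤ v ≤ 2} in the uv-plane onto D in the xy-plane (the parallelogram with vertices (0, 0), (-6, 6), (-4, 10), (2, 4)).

Compute the Jacobian determinant of (x, y) with respect to (u, v):

    ∂(x,y)/∂(u,v) = | -3  1 | = (-3)(2) - (1)(3) = -9.
                   | 3  2 |

Its absolute value is |J| = 9 (the area scaling factor).

Substituting x = -3u + v, y = 3u + 2v into the integrand,

    18x - 18y → -108u - 18v,

so the integral becomes

    ∬_R (-108u - 18v) · |J| du dv = ∫_0^2 ∫_0^2 (-972u - 162v) dv du.

Inner (v): -1944u - 324.
Outer (u): -4536.

Therefore ∬_D (18x - 18y) dx dy = -4536.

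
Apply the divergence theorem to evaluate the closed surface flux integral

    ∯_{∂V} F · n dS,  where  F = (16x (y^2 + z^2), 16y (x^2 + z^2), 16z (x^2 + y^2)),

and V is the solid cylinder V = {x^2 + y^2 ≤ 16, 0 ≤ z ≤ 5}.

By the divergence theorem,

    ∯_{∂V} F · n dS = ∭_V (∇ · F) dV.

Compute the divergence:
    ∇ · F = ∂F_x/∂x + ∂F_y/∂y + ∂F_z/∂z = 16y^2 + 16z^2 + 16x^2 + 16z^2 + 16x^2 + 16y^2 = 32x^2 + 32y^2 + 32z^2.

In cylindrical coordinates, x = r cos(θ), y = r sin(θ), z = z, dV = r dr dθ dz, with 0 ≤ r ≤ 4, 0 ≤ θ ≤ 2π, 0 ≤ z ≤ 5.

The integrand, after substitution and multiplying by the volume element, becomes (32r^2 + 32z^2) · r, so

    ∭_V (∇·F) dV = ∫_0^{2π} ∫_0^{4} ∫_0^{5} (32r^2 + 32z^2) · r dz dr dθ.

Inner (z from 0 to 5): 160r (r^2 + 25/3).
Middle (r from 0 to 4): 62720/3.
Outer (θ from 0 to 2π): 125440π/3.

Therefore ∯_{∂V} F · n dS = 125440π/3.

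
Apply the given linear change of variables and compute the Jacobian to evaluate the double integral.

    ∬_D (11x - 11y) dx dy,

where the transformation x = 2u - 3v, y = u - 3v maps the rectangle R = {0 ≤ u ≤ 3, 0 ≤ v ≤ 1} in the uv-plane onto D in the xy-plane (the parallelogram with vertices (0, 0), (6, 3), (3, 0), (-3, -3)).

Compute the Jacobian determinant of (x, y) with respect to (u, v):

    ∂(x,y)/∂(u,v) = | 2  -3 | = (2)(-3) - (-3)(1) = -3.
                   | 1  -3 |

Its absolute value is |J| = 3 (the area scaling factor).

Substituting x = 2u - 3v, y = u - 3v into the integrand,

    11x - 11y → 11u,

so the integral becomes

    ∬_R (11u) · |J| du dv = ∫_0^3 ∫_0^1 (33u) dv du.

Inner (v): 33u.
Outer (u): 297/2.

Therefore ∬_D (11x - 11y) dx dy = 297/2.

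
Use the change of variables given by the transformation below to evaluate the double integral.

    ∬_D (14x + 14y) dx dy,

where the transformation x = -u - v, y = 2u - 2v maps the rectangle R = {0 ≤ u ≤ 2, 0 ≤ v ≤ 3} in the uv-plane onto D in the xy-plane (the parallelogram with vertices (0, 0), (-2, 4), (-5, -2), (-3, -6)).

Compute the Jacobian determinant of (x, y) with respect to (u, v):

    ∂(x,y)/∂(u,v) = | -1  -1 | = (-1)(-2) - (-1)(2) = 4.
                   | 2  -2 |

Its absolute value is |J| = 4 (the area scaling factor).

Substituting x = -u - v, y = 2u - 2v into the integrand,

    14x + 14y → 14u - 42v,

so the integral becomes

    ∬_R (14u - 42v) · |J| du dv = ∫_0^2 ∫_0^3 (56u - 168v) dv du.

Inner (v): 168u - 756.
Outer (u): -1176.

Therefore ∬_D (14x + 14y) dx dy = -1176.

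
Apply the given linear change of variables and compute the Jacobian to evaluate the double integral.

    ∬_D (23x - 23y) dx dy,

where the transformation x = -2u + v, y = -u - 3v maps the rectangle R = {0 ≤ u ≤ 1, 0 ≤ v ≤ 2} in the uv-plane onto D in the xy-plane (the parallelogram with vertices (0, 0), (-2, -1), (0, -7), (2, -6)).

Compute the Jacobian determinant of (x, y) with respect to (u, v):

    ∂(x,y)/∂(u,v) = | -2  1 | = (-2)(-3) - (1)(-1) = 7.
                   | -1  -3 |

Its absolute value is |J| = 7 (the area scaling factor).

Substituting x = -2u + v, y = -u - 3v into the integrand,

    23x - 23y → -23u + 92v,

so the integral becomes

    ∬_R (-23u + 92v) · |J| du dv = ∫_0^1 ∫_0^2 (-161u + 644v) dv du.

Inner (v): 1288 - 322u.
Outer (u): 1127.

Therefore ∬_D (23x - 23y) dx dy = 1127.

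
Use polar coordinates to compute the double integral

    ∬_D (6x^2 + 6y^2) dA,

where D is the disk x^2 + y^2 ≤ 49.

The region D is 0 ≤ r ≤ 7, 0 ≤ θ ≤ 2π in polar coordinates, where x = r cos(θ), y = r sin(θ), and dA = r dr dθ.

Under the substitution, the integrand becomes 6r^2, so

    ∬_D (6x^2 + 6y^2) dA = ∫_{0}^{2π} ∫_{0}^{7} (6r^2) · r dr dθ.

Inner integral (in r): ∫_{0}^{7} (6r^2) · r dr = 7203/2.

Outer integral (in θ): ∫_{0}^{2π} (7203/2) dθ = 7203π.

Therefore ∬_D (6x^2 + 6y^2) dA = 7203π.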